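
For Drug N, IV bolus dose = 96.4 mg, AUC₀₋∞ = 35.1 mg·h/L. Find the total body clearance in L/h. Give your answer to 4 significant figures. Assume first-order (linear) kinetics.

CL = Dose / AUC = 96.4 / 35.1 = 2.746 L/h

2.746 L/h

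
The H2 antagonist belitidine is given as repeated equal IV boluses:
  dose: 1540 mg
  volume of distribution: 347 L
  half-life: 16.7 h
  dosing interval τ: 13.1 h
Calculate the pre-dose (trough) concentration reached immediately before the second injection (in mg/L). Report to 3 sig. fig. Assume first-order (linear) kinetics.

2.58 mg/L

C₀ per dose = Dose / Vd = 1540 / 347 = 4.438 mg/L
k = ln2 / t½ = 0.693147 / 16.7 = 0.04151 h⁻¹
Fraction remaining after one interval: r = e^(−kτ) = e^(−0.04151 × 13.1) = 0.5805
Before dose 2, 1 dose has been given (aged 1τ).
C_trough = C₀ × r = 4.438 × 0.5805 = 2.576 mg/L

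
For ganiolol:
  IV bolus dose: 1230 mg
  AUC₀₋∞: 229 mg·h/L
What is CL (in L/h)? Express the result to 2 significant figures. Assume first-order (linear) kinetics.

CL = Dose / AUC = 1230 / 229 = 5.371 L/h

5.4 L/h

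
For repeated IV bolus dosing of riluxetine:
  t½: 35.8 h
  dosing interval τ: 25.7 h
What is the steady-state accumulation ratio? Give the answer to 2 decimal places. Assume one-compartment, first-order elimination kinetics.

k = ln2 / t½ = 0.693147 / 35.8 = 0.01936 h⁻¹
e^(−kτ) = e^(−0.01936 × 25.7) = 0.6080
Accumulation ratio R = 1 / (1 − e^(−kτ)) = 1 / (1 − 0.6080) = 2.551

2.55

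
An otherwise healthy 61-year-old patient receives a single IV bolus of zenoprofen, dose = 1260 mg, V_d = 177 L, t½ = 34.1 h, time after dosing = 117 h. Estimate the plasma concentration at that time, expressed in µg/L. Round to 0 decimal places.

660 µg/L

C₀ = Dose / Vd = 1260 / 177 = 7.119 mg/L
k = ln2 / t½ = 0.693147 / 34.1 = 0.02033 h⁻¹
C = C₀ · e^(−k·t) = 7.119 × e^(−0.02033 × 117)
  = 7.119 × 0.09268 = 0.6598 mg/L
Convert: 0.6598 mg/L × 1000 = 659.8 µg/L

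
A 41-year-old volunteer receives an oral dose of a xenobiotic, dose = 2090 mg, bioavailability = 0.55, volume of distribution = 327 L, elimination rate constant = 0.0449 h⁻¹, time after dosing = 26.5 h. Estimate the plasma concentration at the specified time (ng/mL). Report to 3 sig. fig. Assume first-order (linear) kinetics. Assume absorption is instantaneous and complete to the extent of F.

1070 ng/mL

Amount reaching circulation = F × Dose = 0.55 × 2090 = 1150 mg
C₀ = F·Dose / Vd = 1150 / 327 = 3.517 mg/L
C = C₀ · e^(−k·t) = 3.517 × e^(−0.04490 × 26.5)
  = 3.517 × 0.3043 = 1.070 mg/L
Convert: 1.070 mg/L × 1000 = 1070 ng/mL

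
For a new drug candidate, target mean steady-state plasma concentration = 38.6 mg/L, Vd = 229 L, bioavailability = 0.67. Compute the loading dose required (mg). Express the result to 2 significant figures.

13000 mg

LD = Css × Vd / F = 38.6 × 229 / 0.67 = 13190 mg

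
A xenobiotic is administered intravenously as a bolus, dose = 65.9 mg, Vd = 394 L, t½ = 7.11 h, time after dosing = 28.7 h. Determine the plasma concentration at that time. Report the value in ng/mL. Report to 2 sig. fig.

C₀ = Dose / Vd = 65.90 / 394 = 0.1673 mg/L
k = ln2 / t½ = 0.693147 / 7.11 = 0.09749 h⁻¹
C = C₀ · e^(−k·t) = 0.1673 × e^(−0.09749 × 28.7)
  = 0.1673 × 0.06093 = 0.01019 mg/L
Convert: 0.01019 mg/L × 1000 = 10.19 ng/mL

10 ng/mL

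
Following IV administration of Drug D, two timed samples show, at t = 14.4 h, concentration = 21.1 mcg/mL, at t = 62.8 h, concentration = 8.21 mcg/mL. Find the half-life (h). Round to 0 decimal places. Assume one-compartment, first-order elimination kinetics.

36 h

k = ln(C₁/C₂) / (t₂ − t₁) = ln(21.1/8.21) / (62.8 − 14.4)
  = 0.9439 / 48.40 = 0.01950 h⁻¹
t½ = ln2 / k = 0.693147 / 0.01950 = 35.55 h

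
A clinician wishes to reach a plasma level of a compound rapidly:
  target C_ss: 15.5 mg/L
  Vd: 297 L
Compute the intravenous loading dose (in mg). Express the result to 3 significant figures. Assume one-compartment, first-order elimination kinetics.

LD = Css × Vd = 15.5 × 297 = 4604 mg

4600 mg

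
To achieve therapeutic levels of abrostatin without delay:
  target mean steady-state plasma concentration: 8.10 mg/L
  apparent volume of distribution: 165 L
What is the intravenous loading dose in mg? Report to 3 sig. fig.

1340 mg

LD = Css × Vd = 8.10 × 165 = 1337 mg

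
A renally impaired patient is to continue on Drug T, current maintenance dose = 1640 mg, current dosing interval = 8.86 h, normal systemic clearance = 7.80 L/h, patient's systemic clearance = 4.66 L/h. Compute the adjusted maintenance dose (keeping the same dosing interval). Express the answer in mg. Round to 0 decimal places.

980 mg

To keep the same average steady-state level, dosing rate must scale with clearance.
CL ratio = 4.66 / 7.80 = 0.5974
New dose (same interval) = 1640 × 0.5974 = 979.7 mg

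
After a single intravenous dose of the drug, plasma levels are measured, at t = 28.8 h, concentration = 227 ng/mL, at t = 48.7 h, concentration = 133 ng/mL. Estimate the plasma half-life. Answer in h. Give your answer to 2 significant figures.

26 h

k = ln(C₁/C₂) / (t₂ − t₁) = ln(227/133) / (48.7 − 28.8)
  = 0.5346 / 19.90 = 0.02686 h⁻¹
t½ = ln2 / k = 0.693147 / 0.02686 = 25.81 h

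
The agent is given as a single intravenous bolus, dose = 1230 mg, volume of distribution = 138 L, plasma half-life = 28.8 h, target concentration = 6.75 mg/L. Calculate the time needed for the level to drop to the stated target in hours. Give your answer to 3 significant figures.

C₀ = Dose / Vd = 1230 / 138 = 8.913 mg/L
k = ln2 / t½ = 0.693147 / 28.8 = 0.02407 h⁻¹
t = ln(C₀ / C) / k = ln(8.913 / 6.75) / 0.02407
  = ln(1.320) / 0.02407 = 0.2776 / 0.02407 = 11.53 h

11.5 h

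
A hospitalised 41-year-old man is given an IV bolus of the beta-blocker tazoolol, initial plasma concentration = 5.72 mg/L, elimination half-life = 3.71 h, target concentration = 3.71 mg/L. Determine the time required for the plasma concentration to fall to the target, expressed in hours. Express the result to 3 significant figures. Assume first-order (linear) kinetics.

2.32 h

k = ln2 / t½ = 0.693147 / 3.71 = 0.1868 h⁻¹
t = ln(C₀ / C) / k = ln(5.720 / 3.71) / 0.1868
  = ln(1.542) / 0.1868 = 0.4331 / 0.1868 = 2.319 h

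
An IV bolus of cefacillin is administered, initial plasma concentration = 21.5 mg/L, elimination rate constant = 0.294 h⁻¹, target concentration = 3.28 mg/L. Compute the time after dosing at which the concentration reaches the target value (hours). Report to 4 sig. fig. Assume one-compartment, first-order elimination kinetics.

6.395 h

t = ln(C₀ / C) / k = ln(21.50 / 3.28) / 0.2940
  = ln(6.555) / 0.2940 = 1.880 / 0.2940 = 6.395 h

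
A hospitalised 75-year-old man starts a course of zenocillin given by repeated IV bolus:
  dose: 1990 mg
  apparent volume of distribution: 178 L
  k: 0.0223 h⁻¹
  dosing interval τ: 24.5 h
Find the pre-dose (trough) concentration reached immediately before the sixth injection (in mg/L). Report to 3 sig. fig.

14.4 mg/L

C₀ per dose = Dose / Vd = 1990 / 178 = 11.18 mg/L
Fraction remaining after one interval: r = e^(−kτ) = e^(−0.02230 × 24.5) = 0.5791
Before dose 6, 5 doses have been given (aged 1τ, 2τ, 3τ, 4τ, 5τ).
C_trough = C₀ × (r + r² + … + r^5) = C₀ × r(1−r^5)/(1−r)
        = 11.18 × 0.5791 × (1 − 0.06513) / (1 − 0.5791) = 14.38 mg/L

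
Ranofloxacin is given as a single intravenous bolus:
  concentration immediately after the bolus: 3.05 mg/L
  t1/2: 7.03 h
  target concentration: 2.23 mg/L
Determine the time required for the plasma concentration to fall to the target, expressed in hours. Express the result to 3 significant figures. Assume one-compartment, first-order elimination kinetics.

k = ln2 / t½ = 0.693147 / 7.03 = 0.09860 h⁻¹
t = ln(C₀ / C) / k = ln(3.050 / 2.23) / 0.09860
  = ln(1.368) / 0.09860 = 0.3133 / 0.09860 = 3.177 h

3.18 h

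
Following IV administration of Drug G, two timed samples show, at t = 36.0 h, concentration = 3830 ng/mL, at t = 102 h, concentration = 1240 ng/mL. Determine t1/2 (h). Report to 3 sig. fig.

40.6 h

k = ln(C₁/C₂) / (t₂ − t₁) = ln(3830/1240) / (102 − 36.0)
  = 1.128 / 66.00 = 0.01709 h⁻¹
t½ = ln2 / k = 0.693147 / 0.01709 = 40.56 h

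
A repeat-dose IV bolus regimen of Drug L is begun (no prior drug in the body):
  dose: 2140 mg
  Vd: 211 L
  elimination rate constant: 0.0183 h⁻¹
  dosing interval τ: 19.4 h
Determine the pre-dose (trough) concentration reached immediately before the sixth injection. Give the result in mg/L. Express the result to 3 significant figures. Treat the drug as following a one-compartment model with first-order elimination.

C₀ per dose = Dose / Vd = 2140 / 211 = 10.14 mg/L
Fraction remaining after one interval: r = e^(−kτ) = e^(−0.01830 × 19.4) = 0.7012
Before dose 6, 5 doses have been given (aged 1τ, 2τ, 3τ, 4τ, 5τ).
C_trough = C₀ × (r + r² + … + r^5) = C₀ × r(1−r^5)/(1−r)
        = 10.14 × 0.7012 × (1 − 0.1695) / (1 − 0.7012) = 19.76 mg/L

19.8 mg/L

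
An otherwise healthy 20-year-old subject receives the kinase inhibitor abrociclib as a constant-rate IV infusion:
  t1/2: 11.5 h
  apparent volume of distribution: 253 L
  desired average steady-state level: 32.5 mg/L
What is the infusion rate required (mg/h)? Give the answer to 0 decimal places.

k = ln2 / t½ = 0.693147 / 11.5 = 0.06027 h⁻¹
CL = k × Vd = 0.06027 × 253 = 15.25 L/h
At steady state, infusion rate R₀ = Css × CL = 32.5 × 15.25 = 495.6 mg/h

496 mg/h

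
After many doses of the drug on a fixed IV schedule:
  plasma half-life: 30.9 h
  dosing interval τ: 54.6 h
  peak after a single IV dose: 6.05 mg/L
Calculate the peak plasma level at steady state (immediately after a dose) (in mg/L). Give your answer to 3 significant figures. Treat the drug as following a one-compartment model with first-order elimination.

8.57 mg/L

k = ln2 / t½ = 0.693147 / 30.9 = 0.02243 h⁻¹
e^(−kτ) = e^(−0.02243 × 54.6) = 0.2939
Accumulation ratio R = 1 / (1 − e^(−kτ)) = 1 / (1 − 0.2939) = 1.416
Steady-state peak = C₀ × R = 6.05 × 1.416 = 8.567 mg/L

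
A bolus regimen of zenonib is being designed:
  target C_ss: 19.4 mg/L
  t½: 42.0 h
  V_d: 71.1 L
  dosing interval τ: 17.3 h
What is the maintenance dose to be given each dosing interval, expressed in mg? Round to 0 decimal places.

k = ln2 / t½ = 0.693147 / 42.0 = 0.01650 h⁻¹
CL = k × Vd = 0.01650 × 71.1 = 1.173 L/h
At steady state, Dose/τ = Css × CL.
Dose = Css × CL × τ = 19.4 × 1.173 × 17.3 = 393.7 mg

394 mg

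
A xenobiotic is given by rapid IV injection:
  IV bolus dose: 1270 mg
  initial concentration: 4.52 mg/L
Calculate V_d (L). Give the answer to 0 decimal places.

Vd = Dose / C₀ = 1270 / 4.52 = 281.0 L

281 L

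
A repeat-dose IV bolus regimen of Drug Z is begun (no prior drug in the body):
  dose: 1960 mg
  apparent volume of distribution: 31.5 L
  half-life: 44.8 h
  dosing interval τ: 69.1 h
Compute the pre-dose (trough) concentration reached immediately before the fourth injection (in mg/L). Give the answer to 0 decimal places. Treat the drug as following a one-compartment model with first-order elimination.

C₀ per dose = Dose / Vd = 1960 / 31.5 = 62.22 mg/L
k = ln2 / t½ = 0.693147 / 44.8 = 0.01547 h⁻¹
Fraction remaining after one interval: r = e^(−kτ) = e^(−0.01547 × 69.1) = 0.3434
Before dose 4, 3 doses have been given (aged 1τ, 2τ, 3τ).
C_trough = C₀ × (r + r² + … + r^3) = C₀ × r(1−r^3)/(1−r)
        = 62.22 × 0.3434 × (1 − 0.04049) / (1 − 0.3434) = 31.22 mg/L

31 mg/L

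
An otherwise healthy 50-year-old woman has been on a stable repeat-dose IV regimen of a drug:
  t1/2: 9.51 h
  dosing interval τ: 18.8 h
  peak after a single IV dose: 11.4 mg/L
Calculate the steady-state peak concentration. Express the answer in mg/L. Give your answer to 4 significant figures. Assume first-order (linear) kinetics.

15.28 mg/L

k = ln2 / t½ = 0.693147 / 9.51 = 0.07289 h⁻¹
e^(−kτ) = e^(−0.07289 × 18.8) = 0.2540
Accumulation ratio R = 1 / (1 − e^(−kτ)) = 1 / (1 − 0.2540) = 1.340
Steady-state peak = C₀ × R = 11.4 × 1.340 = 15.28 mg/L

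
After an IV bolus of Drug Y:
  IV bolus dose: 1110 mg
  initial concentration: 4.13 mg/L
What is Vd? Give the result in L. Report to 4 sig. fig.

Vd = Dose / C₀ = 1110 / 4.13 = 268.8 L

268.8 L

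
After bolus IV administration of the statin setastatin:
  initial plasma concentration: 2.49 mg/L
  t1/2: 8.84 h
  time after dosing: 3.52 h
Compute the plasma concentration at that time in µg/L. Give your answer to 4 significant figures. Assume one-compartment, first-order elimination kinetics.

k = ln2 / t½ = 0.693147 / 8.84 = 0.07841 h⁻¹
C = C₀ · e^(−k·t) = 2.490 × e^(−0.07841 × 3.52)
  = 2.490 × 0.7588 = 1.889 mg/L
Convert: 1.889 mg/L × 1000 = 1889 µg/L

1889 µg/L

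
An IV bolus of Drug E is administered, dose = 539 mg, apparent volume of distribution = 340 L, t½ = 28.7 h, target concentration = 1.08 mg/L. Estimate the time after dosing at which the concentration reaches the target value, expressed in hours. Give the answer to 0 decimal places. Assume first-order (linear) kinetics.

C₀ = Dose / Vd = 539.0 / 340 = 1.585 mg/L
k = ln2 / t½ = 0.693147 / 28.7 = 0.02415 h⁻¹
t = ln(C₀ / C) / k = ln(1.585 / 1.08) / 0.02415
  = ln(1.468) / 0.02415 = 0.3839 / 0.02415 = 15.90 h

16 h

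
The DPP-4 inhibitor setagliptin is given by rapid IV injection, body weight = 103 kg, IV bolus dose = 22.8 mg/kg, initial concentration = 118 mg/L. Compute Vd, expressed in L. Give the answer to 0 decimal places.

20 L

Dose = 22.8 × 103 = 2348 mg
Vd = Dose / C₀ = 2348 / 118 = 19.90 L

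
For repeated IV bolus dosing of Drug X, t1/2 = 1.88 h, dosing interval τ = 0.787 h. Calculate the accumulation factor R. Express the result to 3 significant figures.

k = ln2 / t½ = 0.693147 / 1.88 = 0.3687 h⁻¹
e^(−kτ) = e^(−0.3687 × 0.787) = 0.7481
Accumulation ratio R = 1 / (1 − e^(−kτ)) = 1 / (1 − 0.7481) = 3.970

3.97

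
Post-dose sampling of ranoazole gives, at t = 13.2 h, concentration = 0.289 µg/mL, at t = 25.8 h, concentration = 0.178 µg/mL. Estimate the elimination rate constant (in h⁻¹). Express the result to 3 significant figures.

k = ln(C₁/C₂) / (t₂ − t₁) = ln(0.289/0.178) / (25.8 − 13.2)
  = 0.4846 / 12.60 = 0.03846 h⁻¹

0.0385 h⁻¹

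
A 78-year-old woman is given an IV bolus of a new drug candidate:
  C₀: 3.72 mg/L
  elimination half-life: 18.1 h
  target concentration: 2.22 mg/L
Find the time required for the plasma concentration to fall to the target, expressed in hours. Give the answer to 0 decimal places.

k = ln2 / t½ = 0.693147 / 18.1 = 0.03830 h⁻¹
t = ln(C₀ / C) / k = ln(3.720 / 2.22) / 0.03830
  = ln(1.676) / 0.03830 = 0.5164 / 0.03830 = 13.48 h

13 h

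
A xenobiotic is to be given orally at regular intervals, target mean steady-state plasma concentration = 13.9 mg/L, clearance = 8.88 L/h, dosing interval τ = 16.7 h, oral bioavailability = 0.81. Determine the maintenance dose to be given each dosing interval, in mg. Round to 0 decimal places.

2545 mg

At steady state, F × (Dose/τ) = Css × CL.
Dose = Css × CL × τ / F = 13.9 × 8.880 × 16.7 / 0.81 = 2545 mg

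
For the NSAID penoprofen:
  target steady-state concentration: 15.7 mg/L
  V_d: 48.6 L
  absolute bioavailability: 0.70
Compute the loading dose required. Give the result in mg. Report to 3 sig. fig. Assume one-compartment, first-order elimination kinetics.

1090 mg

LD = Css × Vd / F = 15.7 × 48.6 / 0.70 = 1090 mg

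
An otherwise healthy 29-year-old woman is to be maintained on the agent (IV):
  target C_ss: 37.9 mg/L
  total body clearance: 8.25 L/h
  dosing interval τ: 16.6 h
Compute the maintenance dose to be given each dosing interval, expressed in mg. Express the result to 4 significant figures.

5190 mg

At steady state, Dose/τ = Css × CL.
Dose = Css × CL × τ = 37.9 × 8.250 × 16.6 = 5190 mg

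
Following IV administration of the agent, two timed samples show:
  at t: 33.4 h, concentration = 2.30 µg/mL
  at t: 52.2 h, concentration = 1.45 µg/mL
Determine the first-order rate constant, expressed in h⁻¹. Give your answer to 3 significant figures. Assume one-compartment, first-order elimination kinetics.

0.0245 h⁻¹

k = ln(C₁/C₂) / (t₂ − t₁) = ln(2.30/1.45) / (52.2 − 33.4)
  = 0.4613 / 18.80 = 0.02454 h⁻¹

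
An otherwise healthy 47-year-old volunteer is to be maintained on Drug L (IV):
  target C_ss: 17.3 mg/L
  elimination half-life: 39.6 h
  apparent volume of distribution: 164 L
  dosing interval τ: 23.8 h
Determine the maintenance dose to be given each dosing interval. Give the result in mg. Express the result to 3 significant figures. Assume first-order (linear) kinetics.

k = ln2 / t½ = 0.693147 / 39.6 = 0.01750 h⁻¹
CL = k × Vd = 0.01750 × 164 = 2.870 L/h
At steady state, Dose/τ = Css × CL.
Dose = Css × CL × τ = 17.3 × 2.870 × 23.8 = 1182 mg

1180 mg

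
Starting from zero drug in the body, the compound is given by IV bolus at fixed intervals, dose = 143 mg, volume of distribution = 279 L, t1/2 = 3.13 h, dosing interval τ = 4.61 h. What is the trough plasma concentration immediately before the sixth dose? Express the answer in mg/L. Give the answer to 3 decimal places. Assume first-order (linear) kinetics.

0.287 mg/L

C₀ per dose = Dose / Vd = 143 / 279 = 0.5125 mg/L
k = ln2 / t½ = 0.693147 / 3.13 = 0.2215 h⁻¹
Fraction remaining after one interval: r = e^(−kτ) = e^(−0.2215 × 4.61) = 0.3602
Before dose 6, 5 doses have been given (aged 1τ, 2τ, 3τ, 4τ, 5τ).
C_trough = C₀ × (r + r² + … + r^5) = C₀ × r(1−r^5)/(1−r)
        = 0.5125 × 0.3602 × (1 − 0.006063) / (1 − 0.3602) = 0.2868 mg/L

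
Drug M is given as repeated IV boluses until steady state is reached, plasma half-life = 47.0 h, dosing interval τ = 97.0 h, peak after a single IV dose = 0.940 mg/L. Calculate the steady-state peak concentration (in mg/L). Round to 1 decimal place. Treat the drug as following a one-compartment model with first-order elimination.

k = ln2 / t½ = 0.693147 / 47.0 = 0.01475 h⁻¹
e^(−kτ) = e^(−0.01475 × 97.0) = 0.2391
Accumulation ratio R = 1 / (1 − e^(−kτ)) = 1 / (1 − 0.2391) = 1.314
Steady-state peak = C₀ × R = 0.940 × 1.314 = 1.235 mg/L

1.2 mg/L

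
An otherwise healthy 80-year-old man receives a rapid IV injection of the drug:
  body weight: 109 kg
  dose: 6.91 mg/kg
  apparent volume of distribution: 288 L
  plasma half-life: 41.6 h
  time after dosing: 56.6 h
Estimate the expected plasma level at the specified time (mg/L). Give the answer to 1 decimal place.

1.0 mg/L

Total dose = 6.91 × 109 = 753.2 mg
C₀ = Dose / Vd = 753.2 / 288 = 2.615 mg/L
k = ln2 / t½ = 0.693147 / 41.6 = 0.01666 h⁻¹
C = C₀ · e^(−k·t) = 2.615 × e^(−0.01666 × 56.6)
  = 2.615 × 0.3895 = 1.019 mg/L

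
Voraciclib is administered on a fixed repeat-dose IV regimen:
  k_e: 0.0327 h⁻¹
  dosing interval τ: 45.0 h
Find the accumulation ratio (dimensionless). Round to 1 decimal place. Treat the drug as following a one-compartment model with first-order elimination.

1.3

e^(−kτ) = e^(−0.03270 × 45.0) = 0.2296
Accumulation ratio R = 1 / (1 − e^(−kτ)) = 1 / (1 − 0.2296) = 1.298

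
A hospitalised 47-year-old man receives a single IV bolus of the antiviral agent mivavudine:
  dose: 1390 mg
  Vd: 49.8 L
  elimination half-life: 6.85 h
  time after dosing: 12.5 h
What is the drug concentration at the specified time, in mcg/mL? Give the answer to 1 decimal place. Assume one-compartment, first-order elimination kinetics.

C₀ = Dose / Vd = 1390 / 49.8 = 27.91 mg/L
k = ln2 / t½ = 0.693147 / 6.85 = 0.1012 h⁻¹
C = C₀ · e^(−k·t) = 27.91 × e^(−0.1012 × 12.5)
  = 27.91 × 0.2822 = 7.876 mg/L
(7.876 mg/L = 7.876 mcg/mL)

7.9 mcg/mL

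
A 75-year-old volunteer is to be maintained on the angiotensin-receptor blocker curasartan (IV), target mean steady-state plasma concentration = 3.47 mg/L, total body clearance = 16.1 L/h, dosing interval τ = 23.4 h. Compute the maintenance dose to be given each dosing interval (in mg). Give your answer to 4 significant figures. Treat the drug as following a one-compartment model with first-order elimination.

1307 mg

At steady state, Dose/τ = Css × CL.
Dose = Css × CL × τ = 3.47 × 16.10 × 23.4 = 1307 mg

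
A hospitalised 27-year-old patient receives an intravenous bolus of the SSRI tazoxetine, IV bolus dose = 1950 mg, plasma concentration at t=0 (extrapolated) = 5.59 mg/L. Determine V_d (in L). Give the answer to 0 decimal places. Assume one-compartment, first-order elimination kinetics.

349 L

Vd = Dose / C₀ = 1950 / 5.59 = 348.8 L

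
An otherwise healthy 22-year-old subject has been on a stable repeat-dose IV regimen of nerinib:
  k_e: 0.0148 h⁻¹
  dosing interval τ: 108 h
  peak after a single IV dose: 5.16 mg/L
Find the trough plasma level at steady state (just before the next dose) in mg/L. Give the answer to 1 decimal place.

e^(−kτ) = e^(−0.01480 × 108) = 0.2022
Accumulation ratio R = 1 / (1 − e^(−kτ)) = 1 / (1 − 0.2022) = 1.253
Steady-state trough = C₀ × R × e^(−kτ) = 5.16 × 1.253 × 0.2022 = 1.307 mg/L

1.3 mg/L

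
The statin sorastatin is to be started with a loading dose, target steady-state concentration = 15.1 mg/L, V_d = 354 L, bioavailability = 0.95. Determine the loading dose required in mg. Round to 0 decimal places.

LD = Css × Vd / F = 15.1 × 354 / 0.95 = 5627 mg

5627 mg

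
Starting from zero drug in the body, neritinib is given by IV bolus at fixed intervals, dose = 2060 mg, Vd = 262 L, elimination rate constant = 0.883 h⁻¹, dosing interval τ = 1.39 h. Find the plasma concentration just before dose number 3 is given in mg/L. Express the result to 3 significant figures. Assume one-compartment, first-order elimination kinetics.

2.98 mg/L

C₀ per dose = Dose / Vd = 2060 / 262 = 7.863 mg/L
Fraction remaining after one interval: r = e^(−kτ) = e^(−0.8830 × 1.39) = 0.2931
Before dose 3, 2 doses have been given (aged 1τ, 2τ).
C_trough = C₀ × (r + r²) = 7.863 × (0.2931 + 0.08591) = 2.980 mg/L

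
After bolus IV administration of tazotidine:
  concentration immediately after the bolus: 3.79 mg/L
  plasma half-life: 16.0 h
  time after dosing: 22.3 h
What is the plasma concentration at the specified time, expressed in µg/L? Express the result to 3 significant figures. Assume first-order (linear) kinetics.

k = ln2 / t½ = 0.693147 / 16.0 = 0.04332 h⁻¹
C = C₀ · e^(−k·t) = 3.790 × e^(−0.04332 × 22.3)
  = 3.790 × 0.3806 = 1.442 mg/L
Convert: 1.442 mg/L × 1000 = 1442 µg/L

1440 µg/L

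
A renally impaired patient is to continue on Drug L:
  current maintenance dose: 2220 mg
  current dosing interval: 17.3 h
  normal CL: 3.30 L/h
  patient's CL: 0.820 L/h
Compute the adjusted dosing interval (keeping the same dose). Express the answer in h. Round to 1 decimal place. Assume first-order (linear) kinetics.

To keep the same average steady-state level, dosing rate must scale with clearance.
CL ratio = 0.820 / 3.30 = 0.2485
New interval (same dose) = 17.3 / 0.2485 = 69.62 h

69.6 h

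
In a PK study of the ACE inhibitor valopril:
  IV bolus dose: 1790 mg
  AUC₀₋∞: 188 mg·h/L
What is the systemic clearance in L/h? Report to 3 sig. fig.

9.52 L/h

CL = Dose / AUC = 1790 / 188 = 9.521 L/h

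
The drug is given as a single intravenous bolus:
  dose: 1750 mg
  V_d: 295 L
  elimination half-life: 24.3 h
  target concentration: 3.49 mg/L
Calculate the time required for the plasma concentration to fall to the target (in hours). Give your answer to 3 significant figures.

C₀ = Dose / Vd = 1750 / 295 = 5.932 mg/L
k = ln2 / t½ = 0.693147 / 24.3 = 0.02852 h⁻¹
t = ln(C₀ / C) / k = ln(5.932 / 3.49) / 0.02852
  = ln(1.700) / 0.02852 = 0.5306 / 0.02852 = 18.60 h

18.6 h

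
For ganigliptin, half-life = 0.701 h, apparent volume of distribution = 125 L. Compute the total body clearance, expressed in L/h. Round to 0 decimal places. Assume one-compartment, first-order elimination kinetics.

124 L/h

k = ln2 / t½ = 0.693147 / 0.701 = 0.9888 h⁻¹
CL = k × Vd = 0.9888 × 125 = 123.6 L/h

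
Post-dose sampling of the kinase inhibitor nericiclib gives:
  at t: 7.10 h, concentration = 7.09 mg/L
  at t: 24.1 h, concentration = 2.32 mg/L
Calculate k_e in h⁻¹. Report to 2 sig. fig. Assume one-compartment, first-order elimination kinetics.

k = ln(C₁/C₂) / (t₂ − t₁) = ln(7.09/2.32) / (24.1 − 7.10)
  = 1.117 / 17.00 = 0.06571 h⁻¹

0.066 h⁻¹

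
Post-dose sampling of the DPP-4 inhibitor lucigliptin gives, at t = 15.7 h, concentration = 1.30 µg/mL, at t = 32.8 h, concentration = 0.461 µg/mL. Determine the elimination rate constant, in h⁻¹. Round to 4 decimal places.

0.0606 h⁻¹

k = ln(C₁/C₂) / (t₂ − t₁) = ln(1.30/0.461) / (32.8 − 15.7)
  = 1.037 / 17.10 = 0.06064 h⁻¹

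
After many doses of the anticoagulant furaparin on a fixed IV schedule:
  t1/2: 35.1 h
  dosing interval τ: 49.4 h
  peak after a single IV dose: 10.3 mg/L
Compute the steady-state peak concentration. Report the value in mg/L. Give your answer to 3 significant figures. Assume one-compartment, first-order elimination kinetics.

k = ln2 / t½ = 0.693147 / 35.1 = 0.01975 h⁻¹
e^(−kτ) = e^(−0.01975 × 49.4) = 0.3769
Accumulation ratio R = 1 / (1 − e^(−kτ)) = 1 / (1 − 0.3769) = 1.605
Steady-state peak = C₀ × R = 10.3 × 1.605 = 16.53 mg/L

16.5 mg/L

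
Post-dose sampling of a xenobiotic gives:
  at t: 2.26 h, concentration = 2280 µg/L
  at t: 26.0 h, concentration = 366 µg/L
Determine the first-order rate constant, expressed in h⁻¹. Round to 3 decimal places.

k = ln(C₁/C₂) / (t₂ − t₁) = ln(2280/366) / (26.0 − 2.26)
  = 1.829 / 23.74 = 0.07704 h⁻¹

0.077 h⁻¹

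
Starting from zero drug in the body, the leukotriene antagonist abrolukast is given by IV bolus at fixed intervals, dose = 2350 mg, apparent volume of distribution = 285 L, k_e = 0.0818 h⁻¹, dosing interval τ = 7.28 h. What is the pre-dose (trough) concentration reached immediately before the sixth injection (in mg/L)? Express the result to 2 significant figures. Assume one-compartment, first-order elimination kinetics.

C₀ per dose = Dose / Vd = 2350 / 285 = 8.246 mg/L
Fraction remaining after one interval: r = e^(−kτ) = e^(−0.08180 × 7.28) = 0.5513
Before dose 6, 5 doses have been given (aged 1τ, 2τ, 3τ, 4τ, 5τ).
C_trough = C₀ × (r + r² + … + r^5) = C₀ × r(1−r^5)/(1−r)
        = 8.246 × 0.5513 × (1 − 0.05093) / (1 − 0.5513) = 9.616 mg/L

9.6 mg/L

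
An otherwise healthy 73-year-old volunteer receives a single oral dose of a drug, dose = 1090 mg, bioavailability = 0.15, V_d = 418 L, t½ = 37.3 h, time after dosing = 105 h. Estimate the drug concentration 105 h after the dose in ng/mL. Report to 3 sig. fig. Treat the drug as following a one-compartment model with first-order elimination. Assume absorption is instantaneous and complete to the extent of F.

55.6 ng/mL

Amount reaching circulation = F × Dose = 0.15 × 1090 = 163.5 mg
C₀ = F·Dose / Vd = 163.5 / 418 = 0.3911 mg/L
k = ln2 / t½ = 0.693147 / 37.3 = 0.01858 h⁻¹
C = C₀ · e^(−k·t) = 0.3911 × e^(−0.01858 × 105)
  = 0.3911 × 0.1421 = 0.05558 mg/L
Convert: 0.05558 mg/L × 1000 = 55.58 ng/mL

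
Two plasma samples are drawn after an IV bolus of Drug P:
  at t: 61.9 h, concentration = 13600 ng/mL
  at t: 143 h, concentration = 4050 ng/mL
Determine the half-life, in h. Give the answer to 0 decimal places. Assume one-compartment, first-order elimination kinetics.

46 h

k = ln(C₁/C₂) / (t₂ − t₁) = ln(13600/4050) / (143 − 61.9)
  = 1.211 / 81.10 = 0.01493 h⁻¹
t½ = ln2 / k = 0.693147 / 0.01493 = 46.43 h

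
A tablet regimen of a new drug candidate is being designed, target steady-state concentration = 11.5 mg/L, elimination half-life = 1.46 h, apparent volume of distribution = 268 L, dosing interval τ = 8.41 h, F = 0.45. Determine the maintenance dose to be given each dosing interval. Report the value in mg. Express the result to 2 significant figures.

27000 mg

k = ln2 / t½ = 0.693147 / 1.46 = 0.4748 h⁻¹
CL = k × Vd = 0.4748 × 268 = 127.2 L/h
At steady state, F × (Dose/τ) = Css × CL.
Dose = Css × CL × τ / F = 11.5 × 127.2 × 8.41 / 0.45 = 27340 mg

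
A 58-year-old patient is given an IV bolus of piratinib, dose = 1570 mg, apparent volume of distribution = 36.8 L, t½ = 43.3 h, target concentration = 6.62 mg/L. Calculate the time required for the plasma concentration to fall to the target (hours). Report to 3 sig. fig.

C₀ = Dose / Vd = 1570 / 36.8 = 42.66 mg/L
k = ln2 / t½ = 0.693147 / 43.3 = 0.01601 h⁻¹
t = ln(C₀ / C) / k = ln(42.66 / 6.62) / 0.01601
  = ln(6.444) / 0.01601 = 1.863 / 0.01601 = 116.4 h

116 h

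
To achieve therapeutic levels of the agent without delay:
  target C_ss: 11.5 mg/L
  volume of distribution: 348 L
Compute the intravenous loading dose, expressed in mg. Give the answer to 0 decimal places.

4002 mg

LD = Css × Vd = 11.5 × 348 = 4002 mg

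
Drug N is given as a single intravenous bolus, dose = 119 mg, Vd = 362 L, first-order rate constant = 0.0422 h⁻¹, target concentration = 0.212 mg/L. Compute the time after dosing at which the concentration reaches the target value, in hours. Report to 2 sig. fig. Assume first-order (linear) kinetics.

C₀ = Dose / Vd = 119.0 / 362 = 0.3287 mg/L
t = ln(C₀ / C) / k = ln(0.3287 / 0.212) / 0.04220
  = ln(1.550) / 0.04220 = 0.4383 / 0.04220 = 10.39 h

10 h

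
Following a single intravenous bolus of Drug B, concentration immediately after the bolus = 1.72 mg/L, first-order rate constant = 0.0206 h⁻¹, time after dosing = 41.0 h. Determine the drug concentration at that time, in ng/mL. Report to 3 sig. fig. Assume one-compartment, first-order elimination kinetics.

C = C₀ · e^(−k·t) = 1.720 × e^(−0.02060 × 41.0)
  = 1.720 × 0.4297 = 0.7391 mg/L
Convert: 0.7391 mg/L × 1000 = 739.1 ng/mL

739 ng/mL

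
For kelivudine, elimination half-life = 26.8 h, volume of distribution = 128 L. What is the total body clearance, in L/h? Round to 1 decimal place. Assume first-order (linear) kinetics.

k = ln2 / t½ = 0.693147 / 26.8 = 0.02586 h⁻¹
CL = k × Vd = 0.02586 × 128 = 3.310 L/h

3.3 L/h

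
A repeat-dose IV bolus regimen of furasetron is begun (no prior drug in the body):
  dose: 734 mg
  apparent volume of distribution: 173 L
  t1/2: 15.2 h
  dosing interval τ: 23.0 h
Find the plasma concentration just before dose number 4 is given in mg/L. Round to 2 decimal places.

C₀ per dose = Dose / Vd = 734 / 173 = 4.243 mg/L
k = ln2 / t½ = 0.693147 / 15.2 = 0.04560 h⁻¹
Fraction remaining after one interval: r = e^(−kτ) = e^(−0.04560 × 23.0) = 0.3504
Before dose 4, 3 doses have been given (aged 1τ, 2τ, 3τ).
C_trough = C₀ × (r + r² + … + r^3) = C₀ × r(1−r^3)/(1−r)
        = 4.243 × 0.3504 × (1 − 0.04302) / (1 − 0.3504) = 2.190 mg/L

2.19 mg/L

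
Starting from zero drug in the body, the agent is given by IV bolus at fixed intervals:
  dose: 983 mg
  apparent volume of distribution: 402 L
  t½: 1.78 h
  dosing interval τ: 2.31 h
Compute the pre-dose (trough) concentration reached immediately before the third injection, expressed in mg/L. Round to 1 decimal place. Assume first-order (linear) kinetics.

C₀ per dose = Dose / Vd = 983 / 402 = 2.445 mg/L
k = ln2 / t½ = 0.693147 / 1.78 = 0.3894 h⁻¹
Fraction remaining after one interval: r = e^(−kτ) = e^(−0.3894 × 2.31) = 0.4068
Before dose 3, 2 doses have been given (aged 1τ, 2τ).
C_trough = C₀ × (r + r²) = 2.445 × (0.4068 + 0.1655) = 1.399 mg/L

1.4 mg/L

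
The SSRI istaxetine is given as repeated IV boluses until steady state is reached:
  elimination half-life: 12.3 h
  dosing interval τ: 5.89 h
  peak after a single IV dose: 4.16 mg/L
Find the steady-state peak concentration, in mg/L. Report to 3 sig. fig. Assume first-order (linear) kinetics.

k = ln2 / t½ = 0.693147 / 12.3 = 0.05635 h⁻¹
e^(−kτ) = e^(−0.05635 × 5.89) = 0.7176
Accumulation ratio R = 1 / (1 − e^(−kτ)) = 1 / (1 − 0.7176) = 3.541
Steady-state peak = C₀ × R = 4.16 × 3.541 = 14.73 mg/L

14.7 mg/L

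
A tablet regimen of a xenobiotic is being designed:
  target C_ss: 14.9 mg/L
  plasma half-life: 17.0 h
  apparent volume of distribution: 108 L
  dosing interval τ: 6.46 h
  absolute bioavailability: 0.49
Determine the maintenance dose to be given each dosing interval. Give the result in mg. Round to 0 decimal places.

865 mg

k = ln2 / t½ = 0.693147 / 17.0 = 0.04077 h⁻¹
CL = k × Vd = 0.04077 × 108 = 4.403 L/h
At steady state, F × (Dose/τ) = Css × CL.
Dose = Css × CL × τ / F = 14.9 × 4.403 × 6.46 / 0.49 = 864.9 mg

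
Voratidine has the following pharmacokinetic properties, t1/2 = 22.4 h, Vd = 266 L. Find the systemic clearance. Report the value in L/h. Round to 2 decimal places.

k = ln2 / t½ = 0.693147 / 22.4 = 0.03094 h⁻¹
CL = k × Vd = 0.03094 × 266 = 8.230 L/h

8.23 L/h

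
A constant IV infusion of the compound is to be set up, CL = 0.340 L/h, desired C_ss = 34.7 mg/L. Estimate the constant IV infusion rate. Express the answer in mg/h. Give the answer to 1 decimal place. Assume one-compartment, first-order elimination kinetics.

11.8 mg/h

At steady state, infusion rate R₀ = Css × CL = 34.7 × 0.3400 = 11.80 mg/h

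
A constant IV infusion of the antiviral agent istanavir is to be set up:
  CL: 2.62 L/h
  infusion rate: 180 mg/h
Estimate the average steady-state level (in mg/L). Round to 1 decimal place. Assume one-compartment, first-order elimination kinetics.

At steady state Css = R₀ / CL = 180 / 2.620 = 68.70 mg/L

68.7 mg/L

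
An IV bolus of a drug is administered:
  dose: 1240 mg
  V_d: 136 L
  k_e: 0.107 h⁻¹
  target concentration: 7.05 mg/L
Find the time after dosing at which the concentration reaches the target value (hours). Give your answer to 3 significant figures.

C₀ = Dose / Vd = 1240 / 136 = 9.118 mg/L
t = ln(C₀ / C) / k = ln(9.118 / 7.05) / 0.1070
  = ln(1.293) / 0.1070 = 0.2570 / 0.1070 = 2.402 h

2.40 h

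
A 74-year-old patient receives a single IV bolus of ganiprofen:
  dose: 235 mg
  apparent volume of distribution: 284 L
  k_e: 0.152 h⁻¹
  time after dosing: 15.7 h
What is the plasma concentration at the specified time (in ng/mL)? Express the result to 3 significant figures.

76.1 ng/mL

C₀ = Dose / Vd = 235.0 / 284 = 0.8275 mg/L
C = C₀ · e^(−k·t) = 0.8275 × e^(−0.1520 × 15.7)
  = 0.8275 × 0.09196 = 0.07610 mg/L
Convert: 0.07610 mg/L × 1000 = 76.10 ng/mL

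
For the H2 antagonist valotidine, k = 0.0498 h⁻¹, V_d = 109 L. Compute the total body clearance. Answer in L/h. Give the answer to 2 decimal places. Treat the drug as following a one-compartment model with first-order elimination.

CL = k × Vd = 0.0498 × 109 = 5.428 L/h

5.43 L/h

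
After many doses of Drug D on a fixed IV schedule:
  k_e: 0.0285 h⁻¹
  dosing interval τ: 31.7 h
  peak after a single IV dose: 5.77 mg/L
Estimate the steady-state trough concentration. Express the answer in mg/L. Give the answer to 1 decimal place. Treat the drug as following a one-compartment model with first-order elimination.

e^(−kτ) = e^(−0.02850 × 31.7) = 0.4052
Accumulation ratio R = 1 / (1 − e^(−kτ)) = 1 / (1 − 0.4052) = 1.681
Steady-state trough = C₀ × R × e^(−kτ) = 5.77 × 1.681 × 0.4052 = 3.930 mg/L

3.9 mg/L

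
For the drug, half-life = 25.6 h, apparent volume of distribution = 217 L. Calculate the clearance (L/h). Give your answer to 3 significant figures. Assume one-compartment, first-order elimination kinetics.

k = ln2 / t½ = 0.693147 / 25.6 = 0.02708 h⁻¹
CL = k × Vd = 0.02708 × 217 = 5.876 L/h

5.88 L/h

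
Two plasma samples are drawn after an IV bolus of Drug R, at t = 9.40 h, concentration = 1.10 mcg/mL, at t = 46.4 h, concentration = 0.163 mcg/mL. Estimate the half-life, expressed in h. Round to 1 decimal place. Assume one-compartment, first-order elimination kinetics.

k = ln(C₁/C₂) / (t₂ − t₁) = ln(1.10/0.163) / (46.4 − 9.40)
  = 1.909 / 37.00 = 0.05159 h⁻¹
t½ = ln2 / k = 0.693147 / 0.05159 = 13.44 h

13.4 h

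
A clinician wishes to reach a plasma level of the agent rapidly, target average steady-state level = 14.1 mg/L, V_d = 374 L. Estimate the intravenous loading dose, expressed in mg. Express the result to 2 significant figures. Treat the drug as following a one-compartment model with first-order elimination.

5300 mg

LD = Css × Vd = 14.1 × 374 = 5273 mg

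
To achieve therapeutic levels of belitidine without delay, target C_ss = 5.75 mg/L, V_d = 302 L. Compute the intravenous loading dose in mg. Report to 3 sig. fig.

LD = Css × Vd = 5.75 × 302 = 1737 mg

1740 mg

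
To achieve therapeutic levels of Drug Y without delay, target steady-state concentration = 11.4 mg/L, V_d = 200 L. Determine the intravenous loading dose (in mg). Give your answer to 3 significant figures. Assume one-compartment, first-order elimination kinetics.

2280 mg

LD = Css × Vd = 11.4 × 200 = 2280 mg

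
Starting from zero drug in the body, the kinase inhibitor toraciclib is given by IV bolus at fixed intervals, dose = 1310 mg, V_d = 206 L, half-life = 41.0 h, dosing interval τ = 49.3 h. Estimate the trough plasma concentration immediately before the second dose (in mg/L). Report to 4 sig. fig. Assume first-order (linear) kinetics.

C₀ per dose = Dose / Vd = 1310 / 206 = 6.359 mg/L
k = ln2 / t½ = 0.693147 / 41.0 = 0.01691 h⁻¹
Fraction remaining after one interval: r = e^(−kτ) = e^(−0.01691 × 49.3) = 0.4345
Before dose 2, 1 dose has been given (aged 1τ).
C_trough = C₀ × r = 6.359 × 0.4345 = 2.763 mg/L

2.763 mg/L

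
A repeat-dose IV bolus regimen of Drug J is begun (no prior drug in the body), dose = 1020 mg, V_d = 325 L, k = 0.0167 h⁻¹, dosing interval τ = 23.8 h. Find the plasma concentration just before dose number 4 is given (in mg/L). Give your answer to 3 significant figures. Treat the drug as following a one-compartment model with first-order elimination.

4.48 mg/L

C₀ per dose = Dose / Vd = 1020 / 325 = 3.138 mg/L
Fraction remaining after one interval: r = e^(−kτ) = e^(−0.01670 × 23.8) = 0.6720
Before dose 4, 3 doses have been given (aged 1τ, 2τ, 3τ).
C_trough = C₀ × (r + r² + … + r^3) = C₀ × r(1−r^3)/(1−r)
        = 3.138 × 0.6720 × (1 − 0.3035) / (1 − 0.6720) = 4.478 mg/L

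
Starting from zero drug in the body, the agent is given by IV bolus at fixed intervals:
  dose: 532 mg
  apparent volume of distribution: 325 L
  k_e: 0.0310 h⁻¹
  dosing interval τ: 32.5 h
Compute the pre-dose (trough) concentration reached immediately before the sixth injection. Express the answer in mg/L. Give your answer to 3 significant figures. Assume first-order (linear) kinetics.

0.935 mg/L

C₀ per dose = Dose / Vd = 532 / 325 = 1.637 mg/L
Fraction remaining after one interval: r = e^(−kτ) = e^(−0.03100 × 32.5) = 0.3651
Before dose 6, 5 doses have been given (aged 1τ, 2τ, 3τ, 4τ, 5τ).
C_trough = C₀ × (r + r² + … + r^5) = C₀ × r(1−r^5)/(1−r)
        = 1.637 × 0.3651 × (1 − 0.006487) / (1 − 0.3651) = 0.9353 mg/L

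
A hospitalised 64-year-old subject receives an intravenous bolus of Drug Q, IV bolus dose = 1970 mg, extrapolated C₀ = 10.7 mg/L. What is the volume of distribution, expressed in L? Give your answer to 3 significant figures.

184 L

Vd = Dose / C₀ = 1970 / 10.7 = 184.1 L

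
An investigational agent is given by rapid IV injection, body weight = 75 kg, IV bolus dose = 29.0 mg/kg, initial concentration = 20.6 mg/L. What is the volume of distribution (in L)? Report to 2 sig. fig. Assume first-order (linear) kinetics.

Dose = 29.0 × 75 = 2175 mg
Vd = Dose / C₀ = 2175 / 20.6 = 105.6 L

110 L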